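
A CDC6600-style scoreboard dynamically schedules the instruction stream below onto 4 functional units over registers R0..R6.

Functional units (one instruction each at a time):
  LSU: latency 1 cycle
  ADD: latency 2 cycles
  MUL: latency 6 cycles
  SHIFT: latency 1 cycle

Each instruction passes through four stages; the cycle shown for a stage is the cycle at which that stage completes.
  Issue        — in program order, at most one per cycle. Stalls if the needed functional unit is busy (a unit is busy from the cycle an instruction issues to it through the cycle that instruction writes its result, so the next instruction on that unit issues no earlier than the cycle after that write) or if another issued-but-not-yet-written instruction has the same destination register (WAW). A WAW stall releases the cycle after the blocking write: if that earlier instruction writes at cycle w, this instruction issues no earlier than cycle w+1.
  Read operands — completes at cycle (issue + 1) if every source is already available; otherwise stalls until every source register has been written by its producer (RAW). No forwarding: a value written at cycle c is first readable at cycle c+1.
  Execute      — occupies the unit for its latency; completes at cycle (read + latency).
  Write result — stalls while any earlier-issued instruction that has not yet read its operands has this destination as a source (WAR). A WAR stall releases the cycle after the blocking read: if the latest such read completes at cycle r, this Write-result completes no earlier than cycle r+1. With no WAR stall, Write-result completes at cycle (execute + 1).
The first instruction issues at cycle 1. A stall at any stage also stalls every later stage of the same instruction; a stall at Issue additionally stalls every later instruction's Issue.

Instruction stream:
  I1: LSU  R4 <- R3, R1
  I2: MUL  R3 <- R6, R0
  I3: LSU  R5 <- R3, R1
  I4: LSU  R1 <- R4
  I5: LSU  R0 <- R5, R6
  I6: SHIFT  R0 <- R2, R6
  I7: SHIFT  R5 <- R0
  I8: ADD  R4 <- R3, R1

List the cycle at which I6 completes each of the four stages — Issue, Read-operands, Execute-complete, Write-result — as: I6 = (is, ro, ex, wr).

I6 = (22, 23, 24, 25)

1) issue 1, read 2, done 3, write 4
2) issue 2, read 3, done 9, write 10
3) issue 5, read 11, done 12, write 13  <struct: LSU busy until I1 writes@4 / RAW R3: wait I2 write@10>
4) issue 14, read 15, done 16, write 17  <struct: LSU busy until I3 writes@13>
5) issue 18, read 19, done 20, write 21  <struct: LSU busy until I4 writes@17>
6) issue 22, read 23, done 24, write 25  <WAW R0: wait I5 write@21>
7) issue 26, read 27, done 28, write 29  <struct: SHIFT busy until I6 writes@25>
8) issue 27, read 28, done 30, write 31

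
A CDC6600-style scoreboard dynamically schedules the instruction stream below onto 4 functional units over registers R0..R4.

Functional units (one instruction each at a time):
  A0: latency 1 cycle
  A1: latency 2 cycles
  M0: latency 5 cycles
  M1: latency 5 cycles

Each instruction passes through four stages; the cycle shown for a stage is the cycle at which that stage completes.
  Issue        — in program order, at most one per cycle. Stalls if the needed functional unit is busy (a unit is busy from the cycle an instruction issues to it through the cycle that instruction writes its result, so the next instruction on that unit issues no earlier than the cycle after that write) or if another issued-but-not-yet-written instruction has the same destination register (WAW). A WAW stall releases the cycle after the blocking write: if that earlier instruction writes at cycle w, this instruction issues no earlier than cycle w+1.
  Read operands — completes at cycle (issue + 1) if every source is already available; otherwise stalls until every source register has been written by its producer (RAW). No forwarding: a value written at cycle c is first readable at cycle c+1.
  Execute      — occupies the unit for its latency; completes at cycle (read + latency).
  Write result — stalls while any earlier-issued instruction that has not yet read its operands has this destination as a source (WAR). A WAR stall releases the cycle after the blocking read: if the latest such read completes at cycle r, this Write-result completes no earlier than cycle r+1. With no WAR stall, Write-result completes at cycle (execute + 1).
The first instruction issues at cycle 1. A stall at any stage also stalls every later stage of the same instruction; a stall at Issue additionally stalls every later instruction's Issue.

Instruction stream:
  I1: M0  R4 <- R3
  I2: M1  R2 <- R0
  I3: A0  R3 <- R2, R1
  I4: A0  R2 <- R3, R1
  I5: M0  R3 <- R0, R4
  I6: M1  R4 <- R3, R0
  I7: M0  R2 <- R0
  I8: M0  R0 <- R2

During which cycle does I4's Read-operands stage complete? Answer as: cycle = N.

cycle = 14

c1: I1 dispatched to M0
c2: I1 operands ready; I2 dispatched to M1
c3: I2 operands ready; I3 dispatched to A0
c7: I1 complete
c8: R4←I1; I2 complete
c9: R2←I2
c10: I3 operands ready
c11: I3 complete
c12: R3←I3
c13: I4 dispatched to A0
c14: I4 operands ready; I5 dispatched to M0
c15: I4 complete; I5 operands ready; I6 dispatched to M1
c16: R2←I4
c20: I5 complete
c21: R3←I5
c22: I6 operands ready; I7 dispatched to M0
c23: I7 operands ready
c27: I6 complete
c28: R4←I6; I7 complete
c29: R2←I7
c30: I8 dispatched to M0
c31: I8 operands ready
c36: I8 complete
c37: R0←I8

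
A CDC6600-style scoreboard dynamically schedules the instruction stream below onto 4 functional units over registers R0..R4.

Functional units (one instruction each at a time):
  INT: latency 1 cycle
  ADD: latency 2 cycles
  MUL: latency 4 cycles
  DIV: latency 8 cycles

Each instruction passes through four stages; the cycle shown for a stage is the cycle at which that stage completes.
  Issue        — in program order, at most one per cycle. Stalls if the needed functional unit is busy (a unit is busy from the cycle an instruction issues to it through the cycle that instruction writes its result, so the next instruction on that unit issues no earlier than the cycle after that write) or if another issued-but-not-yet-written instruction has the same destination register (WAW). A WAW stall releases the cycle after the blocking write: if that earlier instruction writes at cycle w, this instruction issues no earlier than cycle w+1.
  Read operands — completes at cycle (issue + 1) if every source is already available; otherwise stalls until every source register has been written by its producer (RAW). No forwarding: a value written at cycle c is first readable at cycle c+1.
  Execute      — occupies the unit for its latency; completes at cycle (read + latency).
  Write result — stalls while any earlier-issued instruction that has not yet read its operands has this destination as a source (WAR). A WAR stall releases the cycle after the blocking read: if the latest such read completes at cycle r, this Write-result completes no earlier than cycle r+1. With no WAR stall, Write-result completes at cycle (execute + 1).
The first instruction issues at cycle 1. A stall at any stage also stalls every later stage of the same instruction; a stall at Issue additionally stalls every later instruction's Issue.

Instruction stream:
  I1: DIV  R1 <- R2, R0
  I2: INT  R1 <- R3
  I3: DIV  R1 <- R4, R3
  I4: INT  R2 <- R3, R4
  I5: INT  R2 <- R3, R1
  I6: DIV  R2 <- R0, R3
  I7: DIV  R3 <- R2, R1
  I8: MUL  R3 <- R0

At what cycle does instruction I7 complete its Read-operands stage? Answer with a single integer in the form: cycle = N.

[1] I1 dispatched to DIV
[2] I1 operands ready
[10] I1 complete
[11] R1←I1
[12] I2 dispatched to INT
[13] I2 operands ready
[14] I2 complete
[15] R1←I2
[16] I3 dispatched to DIV
[17] I3 operands ready, I4 dispatched to INT
[18] I4 operands ready
[19] I4 complete
[20] R2←I4
[21] I5 dispatched to INT
[25] I3 complete
[26] R1←I3
[27] I5 operands ready
[28] I5 complete
[29] R2←I5
[30] I6 dispatched to DIV
[31] I6 operands ready
[39] I6 complete
[40] R2←I6
[41] I7 dispatched to DIV
[42] I7 operands ready
[50] I7 complete
[51] R3←I7
[52] I8 dispatched to MUL
[53] I8 operands ready
[57] I8 complete
[58] R3←I8

cycle = 42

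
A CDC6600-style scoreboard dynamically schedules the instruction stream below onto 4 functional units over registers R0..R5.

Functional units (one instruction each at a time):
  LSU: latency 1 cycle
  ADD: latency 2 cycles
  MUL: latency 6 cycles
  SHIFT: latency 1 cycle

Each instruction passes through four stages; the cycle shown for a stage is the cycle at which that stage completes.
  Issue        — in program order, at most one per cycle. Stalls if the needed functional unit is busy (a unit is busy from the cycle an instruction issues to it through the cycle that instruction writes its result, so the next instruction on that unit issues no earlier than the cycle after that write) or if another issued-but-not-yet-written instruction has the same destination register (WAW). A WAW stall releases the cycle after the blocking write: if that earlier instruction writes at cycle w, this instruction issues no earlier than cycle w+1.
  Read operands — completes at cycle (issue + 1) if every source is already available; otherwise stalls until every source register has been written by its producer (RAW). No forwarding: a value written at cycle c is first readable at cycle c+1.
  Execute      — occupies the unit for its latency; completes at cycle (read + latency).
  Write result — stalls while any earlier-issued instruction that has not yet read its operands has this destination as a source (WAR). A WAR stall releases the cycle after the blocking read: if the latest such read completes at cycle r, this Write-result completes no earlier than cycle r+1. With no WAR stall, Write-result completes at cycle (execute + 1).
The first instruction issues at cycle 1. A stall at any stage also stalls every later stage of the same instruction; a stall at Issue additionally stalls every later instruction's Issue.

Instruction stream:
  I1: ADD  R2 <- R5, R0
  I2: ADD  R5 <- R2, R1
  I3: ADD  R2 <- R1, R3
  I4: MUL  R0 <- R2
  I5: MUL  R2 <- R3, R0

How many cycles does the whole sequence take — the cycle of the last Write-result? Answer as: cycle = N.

cycle = 32

I1 -> (1, 2, 4, 5)
I2 -> (6, 7, 9, 10)  // struct: ADD busy until I1 writes@5
I3 -> (11, 12, 14, 15)  // struct: ADD busy until I2 writes@10
I4 -> (12, 16, 22, 23)  // RAW R2: wait I3 write@15
I5 -> (24, 25, 31, 32)  // struct: MUL busy until I4 writes@23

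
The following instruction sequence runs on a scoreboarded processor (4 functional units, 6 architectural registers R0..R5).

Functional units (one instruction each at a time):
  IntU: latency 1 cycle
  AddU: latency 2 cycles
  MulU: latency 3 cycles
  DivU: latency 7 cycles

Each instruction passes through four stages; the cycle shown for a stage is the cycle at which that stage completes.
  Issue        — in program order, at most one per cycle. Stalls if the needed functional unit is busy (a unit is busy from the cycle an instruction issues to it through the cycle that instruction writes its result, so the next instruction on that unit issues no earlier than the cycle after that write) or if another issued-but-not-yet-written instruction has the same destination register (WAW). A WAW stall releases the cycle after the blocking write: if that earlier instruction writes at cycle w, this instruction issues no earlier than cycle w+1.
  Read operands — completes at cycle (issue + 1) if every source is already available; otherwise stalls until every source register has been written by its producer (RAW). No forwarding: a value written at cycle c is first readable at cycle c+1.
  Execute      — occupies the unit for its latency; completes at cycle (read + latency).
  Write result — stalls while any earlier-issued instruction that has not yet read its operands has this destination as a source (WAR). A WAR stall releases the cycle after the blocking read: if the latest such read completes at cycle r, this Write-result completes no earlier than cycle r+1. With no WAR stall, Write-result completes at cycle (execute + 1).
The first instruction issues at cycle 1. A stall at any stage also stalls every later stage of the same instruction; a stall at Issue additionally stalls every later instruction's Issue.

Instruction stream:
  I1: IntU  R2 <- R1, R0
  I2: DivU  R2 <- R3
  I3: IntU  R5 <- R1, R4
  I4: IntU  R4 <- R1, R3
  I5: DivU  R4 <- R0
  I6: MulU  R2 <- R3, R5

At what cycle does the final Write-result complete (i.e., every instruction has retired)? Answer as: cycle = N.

cycle 1: I1 issues→IntU
cycle 2: I1 reads
cycle 3: I1 exec-done
cycle 4: I1 writes R2
cycle 5: I2 issues→DivU
cycle 6: I2 reads, I3 issues→IntU
cycle 7: I3 reads
cycle 8: I3 exec-done
cycle 9: I3 writes R5
cycle 10: I4 issues→IntU
cycle 11: I4 reads
cycle 12: I4 exec-done
cycle 13: I2 exec-done, I4 writes R4
cycle 14: I2 writes R2
cycle 15: I5 issues→DivU
cycle 16: I5 reads, I6 issues→MulU
cycle 17: I6 reads
cycle 20: I6 exec-done
cycle 21: I6 writes R2
cycle 23: I5 exec-done
cycle 24: I5 writes R4

cycle = 24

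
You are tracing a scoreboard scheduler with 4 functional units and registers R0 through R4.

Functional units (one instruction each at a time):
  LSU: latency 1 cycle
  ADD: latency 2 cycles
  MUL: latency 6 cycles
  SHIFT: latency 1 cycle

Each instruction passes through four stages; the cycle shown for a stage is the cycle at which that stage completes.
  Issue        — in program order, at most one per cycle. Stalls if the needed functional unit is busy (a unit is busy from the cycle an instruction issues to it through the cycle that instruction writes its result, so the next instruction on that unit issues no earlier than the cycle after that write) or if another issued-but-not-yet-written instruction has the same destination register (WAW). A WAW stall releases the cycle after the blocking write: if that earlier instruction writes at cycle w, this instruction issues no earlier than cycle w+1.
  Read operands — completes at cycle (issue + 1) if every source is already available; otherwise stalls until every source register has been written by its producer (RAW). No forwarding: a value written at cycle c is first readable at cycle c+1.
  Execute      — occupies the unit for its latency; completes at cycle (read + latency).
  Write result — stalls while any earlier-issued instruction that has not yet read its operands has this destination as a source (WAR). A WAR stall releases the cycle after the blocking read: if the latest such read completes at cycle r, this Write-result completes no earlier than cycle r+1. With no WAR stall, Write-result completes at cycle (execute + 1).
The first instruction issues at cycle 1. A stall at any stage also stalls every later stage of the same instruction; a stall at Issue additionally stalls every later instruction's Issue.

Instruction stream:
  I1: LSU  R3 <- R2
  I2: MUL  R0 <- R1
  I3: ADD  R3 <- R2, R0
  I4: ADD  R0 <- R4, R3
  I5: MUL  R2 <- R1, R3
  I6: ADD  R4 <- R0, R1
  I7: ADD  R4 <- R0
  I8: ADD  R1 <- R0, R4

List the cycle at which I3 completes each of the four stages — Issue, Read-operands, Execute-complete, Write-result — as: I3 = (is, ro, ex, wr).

I3 = (5, 11, 13, 14)

[I1] 1/2/3/4
[I2] 2/3/9/10
[I3] 5/11/13/14  (WAW R3: wait I1 write@4; RAW R0: wait I2 write@10)
[I4] 15/16/18/19  (struct: ADD busy until I3 writes@14)
[I5] 16/17/23/24
[I6] 20/21/23/24  (struct: ADD busy until I4 writes@19)
[I7] 25/26/28/29  (struct: ADD busy until I6 writes@24)
[I8] 30/31/33/34  (struct: ADD busy until I7 writes@29)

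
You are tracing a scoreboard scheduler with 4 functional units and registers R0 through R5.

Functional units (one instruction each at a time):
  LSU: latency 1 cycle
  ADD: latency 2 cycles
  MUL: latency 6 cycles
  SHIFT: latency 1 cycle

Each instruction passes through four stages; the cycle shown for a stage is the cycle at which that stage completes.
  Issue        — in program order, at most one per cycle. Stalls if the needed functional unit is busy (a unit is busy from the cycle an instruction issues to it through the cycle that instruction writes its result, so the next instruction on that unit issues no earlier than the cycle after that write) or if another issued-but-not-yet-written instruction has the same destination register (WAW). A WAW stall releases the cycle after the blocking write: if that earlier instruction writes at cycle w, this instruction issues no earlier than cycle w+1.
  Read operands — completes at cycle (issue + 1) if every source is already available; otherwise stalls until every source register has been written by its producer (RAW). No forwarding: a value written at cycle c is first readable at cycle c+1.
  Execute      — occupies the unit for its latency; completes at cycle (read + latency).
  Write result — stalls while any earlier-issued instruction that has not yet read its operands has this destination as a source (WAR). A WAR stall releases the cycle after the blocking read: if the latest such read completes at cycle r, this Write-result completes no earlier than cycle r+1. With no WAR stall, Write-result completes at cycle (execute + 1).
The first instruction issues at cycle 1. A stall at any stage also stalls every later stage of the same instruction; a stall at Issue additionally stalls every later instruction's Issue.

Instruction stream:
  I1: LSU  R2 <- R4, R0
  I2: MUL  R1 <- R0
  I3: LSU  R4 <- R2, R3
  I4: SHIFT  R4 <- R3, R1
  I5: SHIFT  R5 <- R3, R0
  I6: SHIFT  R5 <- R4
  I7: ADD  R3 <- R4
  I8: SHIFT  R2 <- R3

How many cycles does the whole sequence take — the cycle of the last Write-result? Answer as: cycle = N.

c1: I1 dispatched to LSU
c2: I1 operands ready, I2 dispatched to MUL
c3: I1 complete, I2 operands ready
c4: R2←I1
c5: I3 dispatched to LSU
c6: I3 operands ready
c7: I3 complete
c8: R4←I3
c9: I2 complete, I4 dispatched to SHIFT
c10: R1←I2
c11: I4 operands ready
c12: I4 complete
c13: R4←I4
c14: I5 dispatched to SHIFT
c15: I5 operands ready
c16: I5 complete
c17: R5←I5
c18: I6 dispatched to SHIFT
c19: I6 operands ready, I7 dispatched to ADD
c20: I6 complete, I7 operands ready
c21: R5←I6
c22: I7 complete, I8 dispatched to SHIFT
c23: R3←I7
c24: I8 operands ready
c25: I8 complete
c26: R2←I8

cycle = 26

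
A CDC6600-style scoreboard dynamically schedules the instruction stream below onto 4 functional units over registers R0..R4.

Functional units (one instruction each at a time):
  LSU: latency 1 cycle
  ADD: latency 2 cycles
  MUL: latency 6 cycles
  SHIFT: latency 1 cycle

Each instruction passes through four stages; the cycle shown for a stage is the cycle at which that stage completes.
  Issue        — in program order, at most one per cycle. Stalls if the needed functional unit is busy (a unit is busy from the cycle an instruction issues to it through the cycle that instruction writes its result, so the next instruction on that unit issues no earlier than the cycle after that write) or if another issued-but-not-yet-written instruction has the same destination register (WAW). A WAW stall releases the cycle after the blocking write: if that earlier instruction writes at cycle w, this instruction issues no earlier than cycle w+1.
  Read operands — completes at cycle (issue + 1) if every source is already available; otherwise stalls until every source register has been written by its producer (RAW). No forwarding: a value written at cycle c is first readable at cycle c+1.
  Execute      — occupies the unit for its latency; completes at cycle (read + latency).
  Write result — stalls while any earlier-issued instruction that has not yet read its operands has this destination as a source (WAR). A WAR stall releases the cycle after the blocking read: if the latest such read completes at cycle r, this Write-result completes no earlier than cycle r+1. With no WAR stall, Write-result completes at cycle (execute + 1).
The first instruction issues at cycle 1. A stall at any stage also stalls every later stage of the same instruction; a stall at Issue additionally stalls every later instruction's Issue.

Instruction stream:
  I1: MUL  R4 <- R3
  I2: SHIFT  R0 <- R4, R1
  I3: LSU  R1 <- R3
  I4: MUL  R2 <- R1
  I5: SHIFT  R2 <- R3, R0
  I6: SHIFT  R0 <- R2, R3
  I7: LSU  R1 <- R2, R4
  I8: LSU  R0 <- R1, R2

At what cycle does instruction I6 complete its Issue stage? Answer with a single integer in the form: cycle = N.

cycle = 24

[1] issue I1 (MUL)
[2] I1 read-ops, issue I2 (SHIFT)
[3] issue I3 (LSU)
[4] I3 read-ops
[5] I3 finished on LSU
[8] I1 finished on MUL
[9] I1→R4
[10] I2 read-ops, issue I4 (MUL)
[11] I2 finished on SHIFT, I3→R1
[12] I2→R0, I4 read-ops
[18] I4 finished on MUL
[19] I4→R2
[20] issue I5 (SHIFT)
[21] I5 read-ops
[22] I5 finished on SHIFT
[23] I5→R2
[24] issue I6 (SHIFT)
[25] I6 read-ops, issue I7 (LSU)
[26] I6 finished on SHIFT, I7 read-ops
[27] I6→R0, I7 finished on LSU
[28] I7→R1
[29] issue I8 (LSU)
[30] I8 read-ops
[31] I8 finished on LSU
[32] I8→R0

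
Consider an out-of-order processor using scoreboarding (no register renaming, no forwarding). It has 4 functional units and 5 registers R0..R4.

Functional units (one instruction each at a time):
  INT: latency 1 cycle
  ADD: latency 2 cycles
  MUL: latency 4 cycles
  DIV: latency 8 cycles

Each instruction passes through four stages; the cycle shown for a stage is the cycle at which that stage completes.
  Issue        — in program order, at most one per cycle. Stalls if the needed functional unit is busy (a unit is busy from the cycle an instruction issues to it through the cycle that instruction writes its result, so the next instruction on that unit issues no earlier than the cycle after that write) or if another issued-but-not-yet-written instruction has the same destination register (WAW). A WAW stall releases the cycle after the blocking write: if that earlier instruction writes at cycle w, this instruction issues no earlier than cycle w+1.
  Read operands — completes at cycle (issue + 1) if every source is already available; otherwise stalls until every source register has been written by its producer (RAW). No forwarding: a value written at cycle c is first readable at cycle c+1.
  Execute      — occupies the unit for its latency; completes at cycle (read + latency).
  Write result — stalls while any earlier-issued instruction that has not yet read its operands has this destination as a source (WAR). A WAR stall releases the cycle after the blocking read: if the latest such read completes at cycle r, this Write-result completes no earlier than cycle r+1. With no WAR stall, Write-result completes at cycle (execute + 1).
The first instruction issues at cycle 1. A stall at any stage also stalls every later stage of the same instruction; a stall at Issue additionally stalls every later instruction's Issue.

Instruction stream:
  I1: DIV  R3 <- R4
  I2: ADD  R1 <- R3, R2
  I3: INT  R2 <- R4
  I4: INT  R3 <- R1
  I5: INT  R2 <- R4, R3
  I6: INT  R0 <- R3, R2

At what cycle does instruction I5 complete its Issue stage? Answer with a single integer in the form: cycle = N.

  I1 | 1 | 2 | 10 | 11
  I2 | 2 | 12 | 14 | 15   RAW R3: wait I1 write@11
  I3 | 3 | 4 | 5 | 13   WAR R2: wait I2 read@12
  I4 | 14 | 16 | 17 | 18   struct: INT busy until I3 writes@13 · RAW R1: wait I2 write@15
  I5 | 19 | 20 | 21 | 22   struct: INT busy until I4 writes@18
  I6 | 23 | 24 | 25 | 26   struct: INT busy until I5 writes@22

cycle = 19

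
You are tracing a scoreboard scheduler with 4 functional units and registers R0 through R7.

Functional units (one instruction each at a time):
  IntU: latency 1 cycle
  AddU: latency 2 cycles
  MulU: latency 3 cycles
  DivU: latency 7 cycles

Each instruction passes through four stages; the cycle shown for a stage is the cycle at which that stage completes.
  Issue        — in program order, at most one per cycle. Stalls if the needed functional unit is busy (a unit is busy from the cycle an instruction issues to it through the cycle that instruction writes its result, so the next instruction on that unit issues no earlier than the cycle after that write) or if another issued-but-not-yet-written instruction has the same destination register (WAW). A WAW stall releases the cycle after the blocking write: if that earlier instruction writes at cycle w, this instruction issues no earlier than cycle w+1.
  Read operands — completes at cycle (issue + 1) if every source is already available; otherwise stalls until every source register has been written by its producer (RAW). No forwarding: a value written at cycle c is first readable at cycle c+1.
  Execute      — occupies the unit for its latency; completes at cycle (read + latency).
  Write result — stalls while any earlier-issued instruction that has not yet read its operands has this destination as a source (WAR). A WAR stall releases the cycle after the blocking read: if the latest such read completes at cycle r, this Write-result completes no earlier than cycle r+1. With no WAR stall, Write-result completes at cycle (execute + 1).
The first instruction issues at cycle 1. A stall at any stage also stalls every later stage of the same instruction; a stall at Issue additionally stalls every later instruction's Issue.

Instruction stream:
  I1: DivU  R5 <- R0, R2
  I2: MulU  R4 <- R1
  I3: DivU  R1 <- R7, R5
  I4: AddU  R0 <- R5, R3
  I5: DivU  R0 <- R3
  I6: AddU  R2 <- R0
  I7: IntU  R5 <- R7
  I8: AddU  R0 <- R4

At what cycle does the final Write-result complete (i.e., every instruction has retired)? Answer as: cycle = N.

cycle = 39

cycle 1: issue I1 (DivU)
cycle 2: I1 read-ops, issue I2 (MulU)
cycle 3: I2 read-ops
cycle 6: I2 finished on MulU
cycle 7: I2→R4
cycle 9: I1 finished on DivU
cycle 10: I1→R5
cycle 11: issue I3 (DivU)
cycle 12: I3 read-ops, issue I4 (AddU)
cycle 13: I4 read-ops
cycle 15: I4 finished on AddU
cycle 16: I4→R0
cycle 19: I3 finished on DivU
cycle 20: I3→R1
cycle 21: issue I5 (DivU)
cycle 22: I5 read-ops, issue I6 (AddU)
cycle 23: issue I7 (IntU)
cycle 24: I7 read-ops
cycle 25: I7 finished on IntU
cycle 26: I7→R5
cycle 29: I5 finished on DivU
cycle 30: I5→R0
cycle 31: I6 read-ops
cycle 33: I6 finished on AddU
cycle 34: I6→R2
cycle 35: issue I8 (AddU)
cycle 36: I8 read-ops
cycle 38: I8 finished on AddU
cycle 39: I8→R0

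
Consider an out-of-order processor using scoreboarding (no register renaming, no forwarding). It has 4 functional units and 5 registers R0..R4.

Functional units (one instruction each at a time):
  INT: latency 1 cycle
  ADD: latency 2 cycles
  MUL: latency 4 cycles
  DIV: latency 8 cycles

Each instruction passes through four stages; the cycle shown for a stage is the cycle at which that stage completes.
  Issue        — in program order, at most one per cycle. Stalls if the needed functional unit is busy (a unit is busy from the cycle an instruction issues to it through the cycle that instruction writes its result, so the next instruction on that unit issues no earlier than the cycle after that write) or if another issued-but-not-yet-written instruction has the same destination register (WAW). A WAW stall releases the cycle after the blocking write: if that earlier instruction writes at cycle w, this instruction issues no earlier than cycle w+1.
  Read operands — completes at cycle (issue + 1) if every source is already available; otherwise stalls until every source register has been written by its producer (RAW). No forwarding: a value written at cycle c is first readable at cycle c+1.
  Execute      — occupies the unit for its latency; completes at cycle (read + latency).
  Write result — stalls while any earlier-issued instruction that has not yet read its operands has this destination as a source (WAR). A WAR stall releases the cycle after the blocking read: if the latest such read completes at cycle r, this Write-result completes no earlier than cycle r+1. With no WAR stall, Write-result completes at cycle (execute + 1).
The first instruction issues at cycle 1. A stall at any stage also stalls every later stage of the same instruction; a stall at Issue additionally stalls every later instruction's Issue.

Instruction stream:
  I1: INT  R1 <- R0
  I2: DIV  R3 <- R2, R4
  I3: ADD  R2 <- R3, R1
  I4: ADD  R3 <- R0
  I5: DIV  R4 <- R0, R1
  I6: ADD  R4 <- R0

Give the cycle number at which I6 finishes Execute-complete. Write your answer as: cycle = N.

cycle = 32

[1] I1 dispatched to INT
[2] I1 operands ready · I2 dispatched to DIV
[3] I1 complete · I2 operands ready · I3 dispatched to ADD
[4] R1←I1
[11] I2 complete
[12] R3←I2
[13] I3 operands ready
[15] I3 complete
[16] R2←I3
[17] I4 dispatched to ADD
[18] I4 operands ready · I5 dispatched to DIV
[19] I5 operands ready
[20] I4 complete
[21] R3←I4
[27] I5 complete
[28] R4←I5
[29] I6 dispatched to ADD
[30] I6 operands ready
[32] I6 complete
[33] R4←I6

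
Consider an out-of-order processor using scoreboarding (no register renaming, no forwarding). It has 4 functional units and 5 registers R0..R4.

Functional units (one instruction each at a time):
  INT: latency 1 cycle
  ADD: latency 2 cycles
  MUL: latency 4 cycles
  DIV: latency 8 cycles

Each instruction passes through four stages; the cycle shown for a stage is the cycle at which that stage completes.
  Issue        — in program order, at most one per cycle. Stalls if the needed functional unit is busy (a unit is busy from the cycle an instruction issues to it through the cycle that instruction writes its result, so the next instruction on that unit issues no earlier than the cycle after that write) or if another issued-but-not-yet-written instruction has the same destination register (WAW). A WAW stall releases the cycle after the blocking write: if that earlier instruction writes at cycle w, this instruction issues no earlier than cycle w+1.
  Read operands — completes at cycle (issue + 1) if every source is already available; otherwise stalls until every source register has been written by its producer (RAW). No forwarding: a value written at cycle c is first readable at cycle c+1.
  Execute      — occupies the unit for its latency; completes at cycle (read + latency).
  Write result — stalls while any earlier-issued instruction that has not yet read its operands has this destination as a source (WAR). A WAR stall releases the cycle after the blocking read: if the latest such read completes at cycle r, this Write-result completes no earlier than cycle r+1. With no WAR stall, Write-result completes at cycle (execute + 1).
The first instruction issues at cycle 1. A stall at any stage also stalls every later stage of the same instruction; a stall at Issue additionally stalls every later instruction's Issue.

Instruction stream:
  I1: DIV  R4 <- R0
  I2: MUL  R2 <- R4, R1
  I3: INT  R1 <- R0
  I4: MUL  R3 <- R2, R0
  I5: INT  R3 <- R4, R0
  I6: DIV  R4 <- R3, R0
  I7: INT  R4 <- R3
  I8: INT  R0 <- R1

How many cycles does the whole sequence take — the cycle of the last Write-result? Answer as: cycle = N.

cycle = 46

cycle 1: issue I1 (DIV)
cycle 2: I1 read-ops | issue I2 (MUL)
cycle 3: issue I3 (INT)
cycle 4: I3 read-ops
cycle 5: I3 finished on INT
cycle 10: I1 finished on DIV
cycle 11: I1→R4
cycle 12: I2 read-ops
cycle 13: I3→R1
cycle 16: I2 finished on MUL
cycle 17: I2→R2
cycle 18: issue I4 (MUL)
cycle 19: I4 read-ops
cycle 23: I4 finished on MUL
cycle 24: I4→R3
cycle 25: issue I5 (INT)
cycle 26: I5 read-ops | issue I6 (DIV)
cycle 27: I5 finished on INT
cycle 28: I5→R3
cycle 29: I6 read-ops
cycle 37: I6 finished on DIV
cycle 38: I6→R4
cycle 39: issue I7 (INT)
cycle 40: I7 read-ops
cycle 41: I7 finished on INT
cycle 42: I7→R4
cycle 43: issue I8 (INT)
cycle 44: I8 read-ops
cycle 45: I8 finished on INT
cycle 46: I8→R0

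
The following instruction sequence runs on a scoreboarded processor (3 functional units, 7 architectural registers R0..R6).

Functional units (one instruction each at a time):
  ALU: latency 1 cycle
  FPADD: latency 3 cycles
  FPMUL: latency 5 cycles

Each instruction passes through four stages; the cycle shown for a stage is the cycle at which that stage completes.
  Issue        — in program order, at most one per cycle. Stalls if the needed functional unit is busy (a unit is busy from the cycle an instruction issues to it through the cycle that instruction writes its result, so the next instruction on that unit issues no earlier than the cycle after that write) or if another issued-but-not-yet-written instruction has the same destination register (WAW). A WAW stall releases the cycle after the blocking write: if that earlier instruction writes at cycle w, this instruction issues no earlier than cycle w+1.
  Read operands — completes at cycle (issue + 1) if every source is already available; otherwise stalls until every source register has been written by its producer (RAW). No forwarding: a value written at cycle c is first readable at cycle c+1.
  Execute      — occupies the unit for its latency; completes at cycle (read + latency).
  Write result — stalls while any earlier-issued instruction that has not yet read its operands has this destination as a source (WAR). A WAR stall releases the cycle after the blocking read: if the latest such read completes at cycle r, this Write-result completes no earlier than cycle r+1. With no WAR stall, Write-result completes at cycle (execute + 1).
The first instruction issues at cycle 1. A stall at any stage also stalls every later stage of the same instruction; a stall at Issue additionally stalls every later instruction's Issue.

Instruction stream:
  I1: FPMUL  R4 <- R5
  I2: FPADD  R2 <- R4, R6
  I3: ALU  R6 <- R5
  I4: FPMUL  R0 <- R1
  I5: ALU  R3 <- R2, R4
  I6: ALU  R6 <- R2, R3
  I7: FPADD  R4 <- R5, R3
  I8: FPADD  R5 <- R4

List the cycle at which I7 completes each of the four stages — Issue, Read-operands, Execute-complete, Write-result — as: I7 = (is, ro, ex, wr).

I7 = (18, 19, 22, 23)

I1  is:1  ro:2  ex:7  wr:8
I2  is:2  ro:9  ex:12  wr:13  — RAW R4: wait I1 write@8
I3  is:3  ro:4  ex:5  wr:10  — WAR R6: wait I2 read@9
I4  is:9  ro:10  ex:15  wr:16  — struct: FPMUL busy until I1 writes@8
I5  is:11  ro:14  ex:15  wr:16  — struct: ALU busy until I3 writes@10, RAW R2: wait I2 write@13
I6  is:17  ro:18  ex:19  wr:20  — struct: ALU busy until I5 writes@16
I7  is:18  ro:19  ex:22  wr:23
I8  is:24  ro:25  ex:28  wr:29  — struct: FPADD busy until I7 writes@23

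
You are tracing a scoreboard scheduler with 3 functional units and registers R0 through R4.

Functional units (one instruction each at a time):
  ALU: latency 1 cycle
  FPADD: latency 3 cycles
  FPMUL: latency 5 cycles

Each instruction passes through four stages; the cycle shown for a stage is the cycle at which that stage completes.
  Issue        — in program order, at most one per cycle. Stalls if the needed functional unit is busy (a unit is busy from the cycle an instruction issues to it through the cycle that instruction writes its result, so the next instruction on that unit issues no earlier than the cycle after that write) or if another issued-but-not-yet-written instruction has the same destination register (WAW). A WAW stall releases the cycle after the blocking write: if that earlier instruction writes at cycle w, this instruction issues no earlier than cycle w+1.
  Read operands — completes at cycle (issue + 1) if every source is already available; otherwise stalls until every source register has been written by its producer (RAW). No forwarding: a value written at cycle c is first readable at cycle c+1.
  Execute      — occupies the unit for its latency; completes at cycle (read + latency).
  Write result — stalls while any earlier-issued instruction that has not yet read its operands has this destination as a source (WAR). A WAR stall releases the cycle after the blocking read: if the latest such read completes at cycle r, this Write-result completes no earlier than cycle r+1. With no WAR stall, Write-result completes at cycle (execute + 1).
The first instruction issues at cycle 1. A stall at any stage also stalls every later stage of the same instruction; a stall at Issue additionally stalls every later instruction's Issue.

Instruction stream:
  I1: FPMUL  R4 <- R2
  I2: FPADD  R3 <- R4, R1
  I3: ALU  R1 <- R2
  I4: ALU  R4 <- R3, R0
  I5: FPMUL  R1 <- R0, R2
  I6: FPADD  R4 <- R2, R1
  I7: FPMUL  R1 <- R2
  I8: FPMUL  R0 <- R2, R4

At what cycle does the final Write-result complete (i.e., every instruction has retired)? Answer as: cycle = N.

I1  is:1  ro:2  ex:7  wr:8
I2  is:2  ro:9  ex:12  wr:13  — RAW R4: wait I1 write@8
I3  is:3  ro:4  ex:5  wr:10  — WAR R1: wait I2 read@9
I4  is:11  ro:14  ex:15  wr:16  — struct: ALU busy until I3 writes@10, RAW R3: wait I2 write@13
I5  is:12  ro:13  ex:18  wr:19
I6  is:17  ro:20  ex:23  wr:24  — WAW R4: wait I4 write@16, RAW R1: wait I5 write@19
I7  is:20  ro:21  ex:26  wr:27  — struct: FPMUL busy until I5 writes@19
I8  is:28  ro:29  ex:34  wr:35  — struct: FPMUL busy until I7 writes@27

cycle = 35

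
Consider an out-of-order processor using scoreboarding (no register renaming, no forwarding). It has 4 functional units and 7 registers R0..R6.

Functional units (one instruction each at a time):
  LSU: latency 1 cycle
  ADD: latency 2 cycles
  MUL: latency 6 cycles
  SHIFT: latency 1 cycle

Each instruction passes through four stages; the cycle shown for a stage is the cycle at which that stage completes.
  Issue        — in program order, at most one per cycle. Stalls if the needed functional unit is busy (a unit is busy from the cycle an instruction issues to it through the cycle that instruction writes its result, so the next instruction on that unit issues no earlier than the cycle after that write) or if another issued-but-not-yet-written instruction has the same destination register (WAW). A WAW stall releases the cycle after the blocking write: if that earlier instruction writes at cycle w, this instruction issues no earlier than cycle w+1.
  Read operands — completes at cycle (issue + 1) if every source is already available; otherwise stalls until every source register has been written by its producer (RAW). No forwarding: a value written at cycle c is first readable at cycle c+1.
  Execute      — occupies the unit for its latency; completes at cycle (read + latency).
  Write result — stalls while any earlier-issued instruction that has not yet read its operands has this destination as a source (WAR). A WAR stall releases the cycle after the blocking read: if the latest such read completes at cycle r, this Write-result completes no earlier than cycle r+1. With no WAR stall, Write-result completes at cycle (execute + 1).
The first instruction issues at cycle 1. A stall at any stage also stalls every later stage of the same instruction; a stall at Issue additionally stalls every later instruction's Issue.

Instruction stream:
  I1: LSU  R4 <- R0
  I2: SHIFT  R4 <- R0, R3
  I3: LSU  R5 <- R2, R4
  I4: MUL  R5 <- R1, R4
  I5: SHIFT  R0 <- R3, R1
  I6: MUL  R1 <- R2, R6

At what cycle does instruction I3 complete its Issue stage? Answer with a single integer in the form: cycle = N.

cycle = 6

1) issue 1, read 2, done 3, write 4
2) issue 5, read 6, done 7, write 8  <WAW R4: wait I1 write@4>
3) issue 6, read 9, done 10, write 11  <RAW R4: wait I2 write@8>
4) issue 12, read 13, done 19, write 20  <WAW R5: wait I3 write@11>
5) issue 13, read 14, done 15, write 16
6) issue 21, read 22, done 28, write 29  <struct: MUL busy until I4 writes@20>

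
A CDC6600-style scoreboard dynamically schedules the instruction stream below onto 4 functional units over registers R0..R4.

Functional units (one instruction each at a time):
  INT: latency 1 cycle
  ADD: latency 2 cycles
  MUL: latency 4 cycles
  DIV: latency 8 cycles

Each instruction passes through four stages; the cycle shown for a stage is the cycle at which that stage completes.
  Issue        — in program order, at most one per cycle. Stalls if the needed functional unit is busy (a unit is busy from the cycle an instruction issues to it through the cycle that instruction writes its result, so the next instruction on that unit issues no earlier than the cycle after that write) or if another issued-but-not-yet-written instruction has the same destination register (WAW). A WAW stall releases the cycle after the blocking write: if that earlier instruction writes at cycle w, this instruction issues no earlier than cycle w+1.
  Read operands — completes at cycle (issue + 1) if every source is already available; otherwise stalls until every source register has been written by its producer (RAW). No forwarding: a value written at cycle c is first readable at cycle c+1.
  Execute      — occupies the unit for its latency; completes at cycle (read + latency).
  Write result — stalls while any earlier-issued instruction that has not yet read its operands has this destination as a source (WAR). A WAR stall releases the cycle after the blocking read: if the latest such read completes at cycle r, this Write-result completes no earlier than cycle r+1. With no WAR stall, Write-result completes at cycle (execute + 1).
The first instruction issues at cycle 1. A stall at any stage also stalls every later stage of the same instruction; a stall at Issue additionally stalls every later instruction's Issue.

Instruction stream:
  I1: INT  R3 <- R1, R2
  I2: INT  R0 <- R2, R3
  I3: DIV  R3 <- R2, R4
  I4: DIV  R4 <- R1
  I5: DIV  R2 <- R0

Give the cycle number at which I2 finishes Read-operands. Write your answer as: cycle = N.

[I1] 1/2/3/4
[I2] 5/6/7/8  (struct: INT busy until I1 writes@4)
[I3] 6/7/15/16
[I4] 17/18/26/27  (struct: DIV busy until I3 writes@16)
[I5] 28/29/37/38  (struct: DIV busy until I4 writes@27)

cycle = 6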